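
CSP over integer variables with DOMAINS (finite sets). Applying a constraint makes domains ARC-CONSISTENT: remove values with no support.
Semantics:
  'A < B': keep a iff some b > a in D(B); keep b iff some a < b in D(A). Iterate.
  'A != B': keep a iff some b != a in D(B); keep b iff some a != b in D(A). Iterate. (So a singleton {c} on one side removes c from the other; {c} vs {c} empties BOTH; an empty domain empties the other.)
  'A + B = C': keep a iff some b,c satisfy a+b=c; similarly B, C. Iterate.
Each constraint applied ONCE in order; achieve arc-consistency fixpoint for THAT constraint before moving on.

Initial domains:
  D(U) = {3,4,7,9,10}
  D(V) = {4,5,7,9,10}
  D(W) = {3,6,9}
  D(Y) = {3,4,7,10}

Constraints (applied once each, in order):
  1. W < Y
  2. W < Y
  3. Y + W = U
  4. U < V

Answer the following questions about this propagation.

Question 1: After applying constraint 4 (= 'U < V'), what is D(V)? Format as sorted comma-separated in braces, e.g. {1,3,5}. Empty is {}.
Constraint 1 (W < Y) on D(W)={3,6,9} D(Y)={3,4,7,10}: Y {3,4,7,10}->{4,7,10}
Constraint 2 (W < Y) on D(W)={3,6,9} D(Y)={4,7,10}: no change
Constraint 3 (Y + W = U) on D(Y)={4,7,10} D(W)={3,6,9} D(U)={3,4,7,9,10}: Y {4,7,10}->{4,7}; W {3,6,9}->{3,6}; U {3,4,7,9,10}->{7,10}
Constraint 4 (U < V) on D(U)={7,10} D(V)={4,5,7,9,10}: U {7,10}->{7}; V {4,5,7,9,10}->{9,10}
So after constraint 4: D(V) = {9,10}

Answer: {9,10}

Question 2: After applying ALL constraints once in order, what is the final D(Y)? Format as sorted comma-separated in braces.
Constraint 1 (W < Y) on D(W)={3,6,9} D(Y)={3,4,7,10}: Y {3,4,7,10}->{4,7,10}
Constraint 2 (W < Y) on D(W)={3,6,9} D(Y)={4,7,10}: no change
Constraint 3 (Y + W = U) on D(Y)={4,7,10} D(W)={3,6,9} D(U)={3,4,7,9,10}: Y {4,7,10}->{4,7}; W {3,6,9}->{3,6}; U {3,4,7,9,10}->{7,10}
Constraint 4 (U < V) on D(U)={7,10} D(V)={4,5,7,9,10}: U {7,10}->{7}; V {4,5,7,9,10}->{9,10}
So after all 4 constraints: D(Y) = {4,7}

Answer: {4,7}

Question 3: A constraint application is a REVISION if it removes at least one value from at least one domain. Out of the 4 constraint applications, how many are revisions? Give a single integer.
Answer: 3

Derivation:
Constraint 1 (W < Y) on D(W)={3,6,9} D(Y)={3,4,7,10}: Y {3,4,7,10}->{4,7,10} => REVISION
Constraint 2 (W < Y) on D(W)={3,6,9} D(Y)={4,7,10}: no change => not a revision
Constraint 3 (Y + W = U) on D(Y)={4,7,10} D(W)={3,6,9} D(U)={3,4,7,9,10}: Y {4,7,10}->{4,7}; W {3,6,9}->{3,6}; U {3,4,7,9,10}->{7,10} => REVISION
Constraint 4 (U < V) on D(U)={7,10} D(V)={4,5,7,9,10}: U {7,10}->{7}; V {4,5,7,9,10}->{9,10} => REVISION
Total revisions = 3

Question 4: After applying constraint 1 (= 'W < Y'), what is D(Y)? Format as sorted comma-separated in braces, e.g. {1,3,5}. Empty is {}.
Answer: {4,7,10}

Derivation:
Constraint 1 (W < Y) on D(W)={3,6,9} D(Y)={3,4,7,10}: Y {3,4,7,10}->{4,7,10}
So after constraint 1: D(Y) = {4,7,10}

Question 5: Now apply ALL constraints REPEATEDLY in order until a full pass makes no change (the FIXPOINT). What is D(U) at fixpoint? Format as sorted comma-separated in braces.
pass 0 (initial): D(U)={3,4,7,9,10}
pass 1: U {3,4,7,9,10}->{7}; V {4,5,7,9,10}->{9,10}; W {3,6,9}->{3,6}; Y {3,4,7,10}->{4,7}
pass 2: W {3,6}->{3}; Y {4,7}->{4}
pass 3: no change
Fixpoint after 3 passes: D(U) = {7}

Answer: {7}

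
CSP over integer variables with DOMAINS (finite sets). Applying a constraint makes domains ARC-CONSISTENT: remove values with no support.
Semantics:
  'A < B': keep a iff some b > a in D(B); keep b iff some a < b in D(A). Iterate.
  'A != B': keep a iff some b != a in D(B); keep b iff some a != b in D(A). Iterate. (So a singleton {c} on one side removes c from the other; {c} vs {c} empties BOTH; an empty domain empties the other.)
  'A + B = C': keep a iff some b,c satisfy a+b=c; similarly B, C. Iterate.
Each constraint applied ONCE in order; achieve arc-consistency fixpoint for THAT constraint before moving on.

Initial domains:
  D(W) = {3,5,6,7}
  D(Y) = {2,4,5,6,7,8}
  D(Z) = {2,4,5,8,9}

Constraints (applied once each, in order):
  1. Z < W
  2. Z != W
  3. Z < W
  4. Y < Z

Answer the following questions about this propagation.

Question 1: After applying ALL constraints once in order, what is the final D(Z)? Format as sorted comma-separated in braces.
Answer: {4,5}

Derivation:
Constraint 1 (Z < W) on D(Z)={2,4,5,8,9} D(W)={3,5,6,7}: Z {2,4,5,8,9}->{2,4,5}
Constraint 2 (Z != W) on D(Z)={2,4,5} D(W)={3,5,6,7}: no change
Constraint 3 (Z < W) on D(Z)={2,4,5} D(W)={3,5,6,7}: no change
Constraint 4 (Y < Z) on D(Y)={2,4,5,6,7,8} D(Z)={2,4,5}: Y {2,4,5,6,7,8}->{2,4}; Z {2,4,5}->{4,5}
So after all 4 constraints: D(Z) = {4,5}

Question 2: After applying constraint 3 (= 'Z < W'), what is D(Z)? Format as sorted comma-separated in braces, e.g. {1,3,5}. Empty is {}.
Constraint 1 (Z < W) on D(Z)={2,4,5,8,9} D(W)={3,5,6,7}: Z {2,4,5,8,9}->{2,4,5}
Constraint 2 (Z != W) on D(Z)={2,4,5} D(W)={3,5,6,7}: no change
Constraint 3 (Z < W) on D(Z)={2,4,5} D(W)={3,5,6,7}: no change
So after constraint 3: D(Z) = {2,4,5}

Answer: {2,4,5}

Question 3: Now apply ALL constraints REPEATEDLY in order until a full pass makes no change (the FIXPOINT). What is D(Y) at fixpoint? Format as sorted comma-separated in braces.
pass 0 (initial): D(Y)={2,4,5,6,7,8}
pass 1: Y {2,4,5,6,7,8}->{2,4}; Z {2,4,5,8,9}->{4,5}
pass 2: W {3,5,6,7}->{5,6,7}
pass 3: no change
Fixpoint after 3 passes: D(Y) = {2,4}

Answer: {2,4}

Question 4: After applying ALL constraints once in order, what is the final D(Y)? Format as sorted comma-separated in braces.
Answer: {2,4}

Derivation:
Constraint 1 (Z < W) on D(Z)={2,4,5,8,9} D(W)={3,5,6,7}: Z {2,4,5,8,9}->{2,4,5}
Constraint 2 (Z != W) on D(Z)={2,4,5} D(W)={3,5,6,7}: no change
Constraint 3 (Z < W) on D(Z)={2,4,5} D(W)={3,5,6,7}: no change
Constraint 4 (Y < Z) on D(Y)={2,4,5,6,7,8} D(Z)={2,4,5}: Y {2,4,5,6,7,8}->{2,4}; Z {2,4,5}->{4,5}
So after all 4 constraints: D(Y) = {2,4}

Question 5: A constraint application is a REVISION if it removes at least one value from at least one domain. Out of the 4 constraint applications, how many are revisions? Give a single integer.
Answer: 2

Derivation:
Constraint 1 (Z < W) on D(Z)={2,4,5,8,9} D(W)={3,5,6,7}: Z {2,4,5,8,9}->{2,4,5} => REVISION
Constraint 2 (Z != W) on D(Z)={2,4,5} D(W)={3,5,6,7}: no change => not a revision
Constraint 3 (Z < W) on D(Z)={2,4,5} D(W)={3,5,6,7}: no change => not a revision
Constraint 4 (Y < Z) on D(Y)={2,4,5,6,7,8} D(Z)={2,4,5}: Y {2,4,5,6,7,8}->{2,4}; Z {2,4,5}->{4,5} => REVISION
Total revisions = 2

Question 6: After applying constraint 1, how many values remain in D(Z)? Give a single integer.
Constraint 1 (Z < W) on D(Z)={2,4,5,8,9} D(W)={3,5,6,7}: Z {2,4,5,8,9}->{2,4,5}
So after constraint 1: D(Z)={2,4,5}, size = 3

Answer: 3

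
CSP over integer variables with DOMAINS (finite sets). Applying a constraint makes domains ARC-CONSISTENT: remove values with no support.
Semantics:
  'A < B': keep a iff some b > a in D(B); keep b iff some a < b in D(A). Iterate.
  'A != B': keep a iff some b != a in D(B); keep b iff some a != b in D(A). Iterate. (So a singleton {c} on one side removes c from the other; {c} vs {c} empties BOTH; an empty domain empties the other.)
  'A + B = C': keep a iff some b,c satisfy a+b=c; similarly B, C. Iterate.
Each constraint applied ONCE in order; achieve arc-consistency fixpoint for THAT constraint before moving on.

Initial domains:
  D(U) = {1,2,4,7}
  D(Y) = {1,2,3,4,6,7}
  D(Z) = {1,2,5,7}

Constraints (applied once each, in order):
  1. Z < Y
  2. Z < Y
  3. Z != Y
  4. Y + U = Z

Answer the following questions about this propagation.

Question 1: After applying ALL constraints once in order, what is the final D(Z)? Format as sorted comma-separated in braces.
Answer: {5}

Derivation:
Constraint 1 (Z < Y) on D(Z)={1,2,5,7} D(Y)={1,2,3,4,6,7}: Z {1,2,5,7}->{1,2,5}; Y {1,2,3,4,6,7}->{2,3,4,6,7}
Constraint 2 (Z < Y) on D(Z)={1,2,5} D(Y)={2,3,4,6,7}: no change
Constraint 3 (Z != Y) on D(Z)={1,2,5} D(Y)={2,3,4,6,7}: no change
Constraint 4 (Y + U = Z) on D(Y)={2,3,4,6,7} D(U)={1,2,4,7} D(Z)={1,2,5}: Y {2,3,4,6,7}->{3,4}; U {1,2,4,7}->{1,2}; Z {1,2,5}->{5}
So after all 4 constraints: D(Z) = {5}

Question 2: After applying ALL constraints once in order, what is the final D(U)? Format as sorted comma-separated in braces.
Constraint 1 (Z < Y) on D(Z)={1,2,5,7} D(Y)={1,2,3,4,6,7}: Z {1,2,5,7}->{1,2,5}; Y {1,2,3,4,6,7}->{2,3,4,6,7}
Constraint 2 (Z < Y) on D(Z)={1,2,5} D(Y)={2,3,4,6,7}: no change
Constraint 3 (Z != Y) on D(Z)={1,2,5} D(Y)={2,3,4,6,7}: no change
Constraint 4 (Y + U = Z) on D(Y)={2,3,4,6,7} D(U)={1,2,4,7} D(Z)={1,2,5}: Y {2,3,4,6,7}->{3,4}; U {1,2,4,7}->{1,2}; Z {1,2,5}->{5}
So after all 4 constraints: D(U) = {1,2}

Answer: {1,2}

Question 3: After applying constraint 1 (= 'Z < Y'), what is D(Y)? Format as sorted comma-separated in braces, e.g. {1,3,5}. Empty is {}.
Answer: {2,3,4,6,7}

Derivation:
Constraint 1 (Z < Y) on D(Z)={1,2,5,7} D(Y)={1,2,3,4,6,7}: Z {1,2,5,7}->{1,2,5}; Y {1,2,3,4,6,7}->{2,3,4,6,7}
So after constraint 1: D(Y) = {2,3,4,6,7}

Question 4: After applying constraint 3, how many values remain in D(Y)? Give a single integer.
Constraint 1 (Z < Y) on D(Z)={1,2,5,7} D(Y)={1,2,3,4,6,7}: Z {1,2,5,7}->{1,2,5}; Y {1,2,3,4,6,7}->{2,3,4,6,7}
Constraint 2 (Z < Y) on D(Z)={1,2,5} D(Y)={2,3,4,6,7}: no change
Constraint 3 (Z != Y) on D(Z)={1,2,5} D(Y)={2,3,4,6,7}: no change
So after constraint 3: D(Y)={2,3,4,6,7}, size = 5

Answer: 5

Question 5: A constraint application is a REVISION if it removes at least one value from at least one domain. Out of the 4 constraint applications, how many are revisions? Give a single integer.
Constraint 1 (Z < Y) on D(Z)={1,2,5,7} D(Y)={1,2,3,4,6,7}: Z {1,2,5,7}->{1,2,5}; Y {1,2,3,4,6,7}->{2,3,4,6,7} => REVISION
Constraint 2 (Z < Y) on D(Z)={1,2,5} D(Y)={2,3,4,6,7}: no change => not a revision
Constraint 3 (Z != Y) on D(Z)={1,2,5} D(Y)={2,3,4,6,7}: no change => not a revision
Constraint 4 (Y + U = Z) on D(Y)={2,3,4,6,7} D(U)={1,2,4,7} D(Z)={1,2,5}: Y {2,3,4,6,7}->{3,4}; U {1,2,4,7}->{1,2}; Z {1,2,5}->{5} => REVISION
Total revisions = 2

Answer: 2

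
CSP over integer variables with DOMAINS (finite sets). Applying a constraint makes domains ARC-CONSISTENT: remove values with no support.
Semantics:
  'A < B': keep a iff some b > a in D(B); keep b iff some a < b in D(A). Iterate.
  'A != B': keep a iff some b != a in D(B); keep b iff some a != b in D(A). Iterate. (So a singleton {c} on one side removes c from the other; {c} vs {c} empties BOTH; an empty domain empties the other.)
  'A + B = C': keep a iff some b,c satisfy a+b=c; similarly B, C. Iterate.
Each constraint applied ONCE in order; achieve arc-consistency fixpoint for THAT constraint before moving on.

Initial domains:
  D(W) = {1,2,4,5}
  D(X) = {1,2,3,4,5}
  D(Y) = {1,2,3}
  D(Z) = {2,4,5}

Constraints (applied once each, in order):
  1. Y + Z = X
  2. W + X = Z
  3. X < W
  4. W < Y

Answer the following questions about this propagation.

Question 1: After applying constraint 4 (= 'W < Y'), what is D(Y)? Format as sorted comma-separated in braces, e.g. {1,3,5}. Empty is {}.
Constraint 1 (Y + Z = X) on D(Y)={1,2,3} D(Z)={2,4,5} D(X)={1,2,3,4,5}: Z {2,4,5}->{2,4}; X {1,2,3,4,5}->{3,4,5}
Constraint 2 (W + X = Z) on D(W)={1,2,4,5} D(X)={3,4,5} D(Z)={2,4}: W {1,2,4,5}->{1}; X {3,4,5}->{3}; Z {2,4}->{4}
Constraint 3 (X < W) on D(X)={3} D(W)={1}: X {3}->{}; W {1}->{}
Constraint 4 (W < Y) on D(W)={} D(Y)={1,2,3}: Y {1,2,3}->{}
So after constraint 4: D(Y) = {}

Answer: {}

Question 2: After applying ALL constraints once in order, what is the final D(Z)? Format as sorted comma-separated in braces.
Constraint 1 (Y + Z = X) on D(Y)={1,2,3} D(Z)={2,4,5} D(X)={1,2,3,4,5}: Z {2,4,5}->{2,4}; X {1,2,3,4,5}->{3,4,5}
Constraint 2 (W + X = Z) on D(W)={1,2,4,5} D(X)={3,4,5} D(Z)={2,4}: W {1,2,4,5}->{1}; X {3,4,5}->{3}; Z {2,4}->{4}
Constraint 3 (X < W) on D(X)={3} D(W)={1}: X {3}->{}; W {1}->{}
Constraint 4 (W < Y) on D(W)={} D(Y)={1,2,3}: Y {1,2,3}->{}
So after all 4 constraints: D(Z) = {4}

Answer: {4}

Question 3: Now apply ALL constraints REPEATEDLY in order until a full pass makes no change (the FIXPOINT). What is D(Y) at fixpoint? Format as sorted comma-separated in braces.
pass 0 (initial): D(Y)={1,2,3}
pass 1: W {1,2,4,5}->{}; X {1,2,3,4,5}->{}; Y {1,2,3}->{}; Z {2,4,5}->{4}
pass 2: Z {4}->{}
pass 3: no change
Fixpoint after 3 passes: D(Y) = {}

Answer: {}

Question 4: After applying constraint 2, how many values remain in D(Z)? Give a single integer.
Constraint 1 (Y + Z = X) on D(Y)={1,2,3} D(Z)={2,4,5} D(X)={1,2,3,4,5}: Z {2,4,5}->{2,4}; X {1,2,3,4,5}->{3,4,5}
Constraint 2 (W + X = Z) on D(W)={1,2,4,5} D(X)={3,4,5} D(Z)={2,4}: W {1,2,4,5}->{1}; X {3,4,5}->{3}; Z {2,4}->{4}
So after constraint 2: D(Z)={4}, size = 1

Answer: 1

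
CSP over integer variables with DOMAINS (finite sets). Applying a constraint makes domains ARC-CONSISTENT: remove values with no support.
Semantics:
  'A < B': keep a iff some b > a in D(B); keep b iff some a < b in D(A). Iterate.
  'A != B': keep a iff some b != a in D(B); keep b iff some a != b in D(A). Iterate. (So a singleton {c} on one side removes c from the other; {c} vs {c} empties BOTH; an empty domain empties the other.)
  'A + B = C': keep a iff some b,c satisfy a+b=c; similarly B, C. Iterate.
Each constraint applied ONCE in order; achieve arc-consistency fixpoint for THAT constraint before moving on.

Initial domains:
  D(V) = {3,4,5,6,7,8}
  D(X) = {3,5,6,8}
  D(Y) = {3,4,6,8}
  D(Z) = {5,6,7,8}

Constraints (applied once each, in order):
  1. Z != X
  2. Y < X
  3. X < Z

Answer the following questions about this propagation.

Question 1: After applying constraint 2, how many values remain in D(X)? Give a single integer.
Answer: 3

Derivation:
Constraint 1 (Z != X) on D(Z)={5,6,7,8} D(X)={3,5,6,8}: no change
Constraint 2 (Y < X) on D(Y)={3,4,6,8} D(X)={3,5,6,8}: Y {3,4,6,8}->{3,4,6}; X {3,5,6,8}->{5,6,8}
So after constraint 2: D(X)={5,6,8}, size = 3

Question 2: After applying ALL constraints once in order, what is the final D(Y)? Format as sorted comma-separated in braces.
Constraint 1 (Z != X) on D(Z)={5,6,7,8} D(X)={3,5,6,8}: no change
Constraint 2 (Y < X) on D(Y)={3,4,6,8} D(X)={3,5,6,8}: Y {3,4,6,8}->{3,4,6}; X {3,5,6,8}->{5,6,8}
Constraint 3 (X < Z) on D(X)={5,6,8} D(Z)={5,6,7,8}: X {5,6,8}->{5,6}; Z {5,6,7,8}->{6,7,8}
So after all 3 constraints: D(Y) = {3,4,6}

Answer: {3,4,6}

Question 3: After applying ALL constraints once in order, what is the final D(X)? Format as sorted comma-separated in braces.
Constraint 1 (Z != X) on D(Z)={5,6,7,8} D(X)={3,5,6,8}: no change
Constraint 2 (Y < X) on D(Y)={3,4,6,8} D(X)={3,5,6,8}: Y {3,4,6,8}->{3,4,6}; X {3,5,6,8}->{5,6,8}
Constraint 3 (X < Z) on D(X)={5,6,8} D(Z)={5,6,7,8}: X {5,6,8}->{5,6}; Z {5,6,7,8}->{6,7,8}
So after all 3 constraints: D(X) = {5,6}

Answer: {5,6}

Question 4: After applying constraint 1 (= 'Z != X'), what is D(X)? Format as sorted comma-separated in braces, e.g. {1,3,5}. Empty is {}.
Answer: {3,5,6,8}

Derivation:
Constraint 1 (Z != X) on D(Z)={5,6,7,8} D(X)={3,5,6,8}: no change
So after constraint 1: D(X) = {3,5,6,8}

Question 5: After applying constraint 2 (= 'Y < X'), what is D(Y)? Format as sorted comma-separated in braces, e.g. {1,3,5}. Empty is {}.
Answer: {3,4,6}

Derivation:
Constraint 1 (Z != X) on D(Z)={5,6,7,8} D(X)={3,5,6,8}: no change
Constraint 2 (Y < X) on D(Y)={3,4,6,8} D(X)={3,5,6,8}: Y {3,4,6,8}->{3,4,6}; X {3,5,6,8}->{5,6,8}
So after constraint 2: D(Y) = {3,4,6}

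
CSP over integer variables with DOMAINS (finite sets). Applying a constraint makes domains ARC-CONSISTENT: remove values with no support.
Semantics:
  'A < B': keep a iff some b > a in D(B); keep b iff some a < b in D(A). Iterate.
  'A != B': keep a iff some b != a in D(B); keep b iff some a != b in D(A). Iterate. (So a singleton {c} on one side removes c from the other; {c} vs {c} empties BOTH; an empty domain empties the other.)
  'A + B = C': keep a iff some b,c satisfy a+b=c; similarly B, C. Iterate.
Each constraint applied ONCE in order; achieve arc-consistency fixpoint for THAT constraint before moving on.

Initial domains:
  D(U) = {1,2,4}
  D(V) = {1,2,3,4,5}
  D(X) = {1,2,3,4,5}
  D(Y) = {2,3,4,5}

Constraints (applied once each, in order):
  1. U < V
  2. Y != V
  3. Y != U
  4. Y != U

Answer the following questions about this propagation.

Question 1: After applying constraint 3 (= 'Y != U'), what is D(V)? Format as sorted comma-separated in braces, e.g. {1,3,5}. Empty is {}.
Constraint 1 (U < V) on D(U)={1,2,4} D(V)={1,2,3,4,5}: V {1,2,3,4,5}->{2,3,4,5}
Constraint 2 (Y != V) on D(Y)={2,3,4,5} D(V)={2,3,4,5}: no change
Constraint 3 (Y != U) on D(Y)={2,3,4,5} D(U)={1,2,4}: no change
So after constraint 3: D(V) = {2,3,4,5}

Answer: {2,3,4,5}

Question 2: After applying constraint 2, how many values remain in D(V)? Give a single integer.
Answer: 4

Derivation:
Constraint 1 (U < V) on D(U)={1,2,4} D(V)={1,2,3,4,5}: V {1,2,3,4,5}->{2,3,4,5}
Constraint 2 (Y != V) on D(Y)={2,3,4,5} D(V)={2,3,4,5}: no change
So after constraint 2: D(V)={2,3,4,5}, size = 4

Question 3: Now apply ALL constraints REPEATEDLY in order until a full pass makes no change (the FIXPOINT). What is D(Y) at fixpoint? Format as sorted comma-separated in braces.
pass 0 (initial): D(Y)={2,3,4,5}
pass 1: V {1,2,3,4,5}->{2,3,4,5}
pass 2: no change
Fixpoint after 2 passes: D(Y) = {2,3,4,5}

Answer: {2,3,4,5}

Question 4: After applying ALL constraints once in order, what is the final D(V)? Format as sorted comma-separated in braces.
Constraint 1 (U < V) on D(U)={1,2,4} D(V)={1,2,3,4,5}: V {1,2,3,4,5}->{2,3,4,5}
Constraint 2 (Y != V) on D(Y)={2,3,4,5} D(V)={2,3,4,5}: no change
Constraint 3 (Y != U) on D(Y)={2,3,4,5} D(U)={1,2,4}: no change
Constraint 4 (Y != U) on D(Y)={2,3,4,5} D(U)={1,2,4}: no change
So after all 4 constraints: D(V) = {2,3,4,5}

Answer: {2,3,4,5}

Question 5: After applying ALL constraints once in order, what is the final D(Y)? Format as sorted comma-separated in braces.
Answer: {2,3,4,5}

Derivation:
Constraint 1 (U < V) on D(U)={1,2,4} D(V)={1,2,3,4,5}: V {1,2,3,4,5}->{2,3,4,5}
Constraint 2 (Y != V) on D(Y)={2,3,4,5} D(V)={2,3,4,5}: no change
Constraint 3 (Y != U) on D(Y)={2,3,4,5} D(U)={1,2,4}: no change
Constraint 4 (Y != U) on D(Y)={2,3,4,5} D(U)={1,2,4}: no change
So after all 4 constraints: D(Y) = {2,3,4,5}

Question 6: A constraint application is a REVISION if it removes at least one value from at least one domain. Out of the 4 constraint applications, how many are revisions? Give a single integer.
Answer: 1

Derivation:
Constraint 1 (U < V) on D(U)={1,2,4} D(V)={1,2,3,4,5}: V {1,2,3,4,5}->{2,3,4,5} => REVISION
Constraint 2 (Y != V) on D(Y)={2,3,4,5} D(V)={2,3,4,5}: no change => not a revision
Constraint 3 (Y != U) on D(Y)={2,3,4,5} D(U)={1,2,4}: no change => not a revision
Constraint 4 (Y != U) on D(Y)={2,3,4,5} D(U)={1,2,4}: no change => not a revision
Total revisions = 1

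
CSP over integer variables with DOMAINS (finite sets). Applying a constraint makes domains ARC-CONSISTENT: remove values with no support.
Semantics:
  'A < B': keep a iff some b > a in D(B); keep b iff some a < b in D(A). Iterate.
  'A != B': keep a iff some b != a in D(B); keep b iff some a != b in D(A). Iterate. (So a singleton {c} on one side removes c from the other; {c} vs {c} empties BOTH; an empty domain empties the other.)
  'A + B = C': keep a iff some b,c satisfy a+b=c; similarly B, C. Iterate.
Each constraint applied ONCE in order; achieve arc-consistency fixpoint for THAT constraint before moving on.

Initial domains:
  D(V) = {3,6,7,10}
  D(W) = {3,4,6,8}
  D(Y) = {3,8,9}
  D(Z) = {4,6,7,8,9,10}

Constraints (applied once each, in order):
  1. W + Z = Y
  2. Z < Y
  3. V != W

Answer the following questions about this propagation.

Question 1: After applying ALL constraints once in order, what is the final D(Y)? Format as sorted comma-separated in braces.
Constraint 1 (W + Z = Y) on D(W)={3,4,6,8} D(Z)={4,6,7,8,9,10} D(Y)={3,8,9}: W {3,4,6,8}->{3,4}; Z {4,6,7,8,9,10}->{4,6}; Y {3,8,9}->{8,9}
Constraint 2 (Z < Y) on D(Z)={4,6} D(Y)={8,9}: no change
Constraint 3 (V != W) on D(V)={3,6,7,10} D(W)={3,4}: no change
So after all 3 constraints: D(Y) = {8,9}

Answer: {8,9}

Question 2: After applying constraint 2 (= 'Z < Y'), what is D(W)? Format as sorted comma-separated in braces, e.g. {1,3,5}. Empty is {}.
Constraint 1 (W + Z = Y) on D(W)={3,4,6,8} D(Z)={4,6,7,8,9,10} D(Y)={3,8,9}: W {3,4,6,8}->{3,4}; Z {4,6,7,8,9,10}->{4,6}; Y {3,8,9}->{8,9}
Constraint 2 (Z < Y) on D(Z)={4,6} D(Y)={8,9}: no change
So after constraint 2: D(W) = {3,4}

Answer: {3,4}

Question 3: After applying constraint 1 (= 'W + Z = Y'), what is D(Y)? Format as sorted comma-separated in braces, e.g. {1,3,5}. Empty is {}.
Constraint 1 (W + Z = Y) on D(W)={3,4,6,8} D(Z)={4,6,7,8,9,10} D(Y)={3,8,9}: W {3,4,6,8}->{3,4}; Z {4,6,7,8,9,10}->{4,6}; Y {3,8,9}->{8,9}
So after constraint 1: D(Y) = {8,9}

Answer: {8,9}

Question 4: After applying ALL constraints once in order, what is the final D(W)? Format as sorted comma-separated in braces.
Answer: {3,4}

Derivation:
Constraint 1 (W + Z = Y) on D(W)={3,4,6,8} D(Z)={4,6,7,8,9,10} D(Y)={3,8,9}: W {3,4,6,8}->{3,4}; Z {4,6,7,8,9,10}->{4,6}; Y {3,8,9}->{8,9}
Constraint 2 (Z < Y) on D(Z)={4,6} D(Y)={8,9}: no change
Constraint 3 (V != W) on D(V)={3,6,7,10} D(W)={3,4}: no change
So after all 3 constraints: D(W) = {3,4}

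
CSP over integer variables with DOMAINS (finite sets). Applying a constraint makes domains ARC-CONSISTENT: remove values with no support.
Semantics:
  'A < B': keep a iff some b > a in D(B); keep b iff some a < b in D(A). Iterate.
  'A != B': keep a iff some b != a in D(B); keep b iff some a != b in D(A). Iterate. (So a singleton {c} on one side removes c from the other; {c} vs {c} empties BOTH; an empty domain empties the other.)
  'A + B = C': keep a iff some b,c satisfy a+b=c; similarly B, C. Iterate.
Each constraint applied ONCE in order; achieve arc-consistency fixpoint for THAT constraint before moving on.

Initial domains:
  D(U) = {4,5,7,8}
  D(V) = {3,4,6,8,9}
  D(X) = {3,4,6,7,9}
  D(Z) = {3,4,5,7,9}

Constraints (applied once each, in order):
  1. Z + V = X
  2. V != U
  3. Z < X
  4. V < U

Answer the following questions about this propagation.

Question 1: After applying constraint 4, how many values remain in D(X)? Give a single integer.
Constraint 1 (Z + V = X) on D(Z)={3,4,5,7,9} D(V)={3,4,6,8,9} D(X)={3,4,6,7,9}: Z {3,4,5,7,9}->{3,4,5}; V {3,4,6,8,9}->{3,4,6}; X {3,4,6,7,9}->{6,7,9}
Constraint 2 (V != U) on D(V)={3,4,6} D(U)={4,5,7,8}: no change
Constraint 3 (Z < X) on D(Z)={3,4,5} D(X)={6,7,9}: no change
Constraint 4 (V < U) on D(V)={3,4,6} D(U)={4,5,7,8}: no change
So after constraint 4: D(X)={6,7,9}, size = 3

Answer: 3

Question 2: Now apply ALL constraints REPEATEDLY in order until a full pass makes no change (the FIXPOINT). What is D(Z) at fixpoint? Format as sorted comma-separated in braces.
pass 0 (initial): D(Z)={3,4,5,7,9}
pass 1: V {3,4,6,8,9}->{3,4,6}; X {3,4,6,7,9}->{6,7,9}; Z {3,4,5,7,9}->{3,4,5}
pass 2: no change
Fixpoint after 2 passes: D(Z) = {3,4,5}

Answer: {3,4,5}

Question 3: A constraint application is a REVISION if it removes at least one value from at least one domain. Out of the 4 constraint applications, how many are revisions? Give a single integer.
Answer: 1

Derivation:
Constraint 1 (Z + V = X) on D(Z)={3,4,5,7,9} D(V)={3,4,6,8,9} D(X)={3,4,6,7,9}: Z {3,4,5,7,9}->{3,4,5}; V {3,4,6,8,9}->{3,4,6}; X {3,4,6,7,9}->{6,7,9} => REVISION
Constraint 2 (V != U) on D(V)={3,4,6} D(U)={4,5,7,8}: no change => not a revision
Constraint 3 (Z < X) on D(Z)={3,4,5} D(X)={6,7,9}: no change => not a revision
Constraint 4 (V < U) on D(V)={3,4,6} D(U)={4,5,7,8}: no change => not a revision
Total revisions = 1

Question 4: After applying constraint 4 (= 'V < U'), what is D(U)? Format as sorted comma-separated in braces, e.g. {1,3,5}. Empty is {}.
Constraint 1 (Z + V = X) on D(Z)={3,4,5,7,9} D(V)={3,4,6,8,9} D(X)={3,4,6,7,9}: Z {3,4,5,7,9}->{3,4,5}; V {3,4,6,8,9}->{3,4,6}; X {3,4,6,7,9}->{6,7,9}
Constraint 2 (V != U) on D(V)={3,4,6} D(U)={4,5,7,8}: no change
Constraint 3 (Z < X) on D(Z)={3,4,5} D(X)={6,7,9}: no change
Constraint 4 (V < U) on D(V)={3,4,6} D(U)={4,5,7,8}: no change
So after constraint 4: D(U) = {4,5,7,8}

Answer: {4,5,7,8}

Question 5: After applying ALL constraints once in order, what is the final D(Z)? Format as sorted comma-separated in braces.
Constraint 1 (Z + V = X) on D(Z)={3,4,5,7,9} D(V)={3,4,6,8,9} D(X)={3,4,6,7,9}: Z {3,4,5,7,9}->{3,4,5}; V {3,4,6,8,9}->{3,4,6}; X {3,4,6,7,9}->{6,7,9}
Constraint 2 (V != U) on D(V)={3,4,6} D(U)={4,5,7,8}: no change
Constraint 3 (Z < X) on D(Z)={3,4,5} D(X)={6,7,9}: no change
Constraint 4 (V < U) on D(V)={3,4,6} D(U)={4,5,7,8}: no change
So after all 4 constraints: D(Z) = {3,4,5}

Answer: {3,4,5}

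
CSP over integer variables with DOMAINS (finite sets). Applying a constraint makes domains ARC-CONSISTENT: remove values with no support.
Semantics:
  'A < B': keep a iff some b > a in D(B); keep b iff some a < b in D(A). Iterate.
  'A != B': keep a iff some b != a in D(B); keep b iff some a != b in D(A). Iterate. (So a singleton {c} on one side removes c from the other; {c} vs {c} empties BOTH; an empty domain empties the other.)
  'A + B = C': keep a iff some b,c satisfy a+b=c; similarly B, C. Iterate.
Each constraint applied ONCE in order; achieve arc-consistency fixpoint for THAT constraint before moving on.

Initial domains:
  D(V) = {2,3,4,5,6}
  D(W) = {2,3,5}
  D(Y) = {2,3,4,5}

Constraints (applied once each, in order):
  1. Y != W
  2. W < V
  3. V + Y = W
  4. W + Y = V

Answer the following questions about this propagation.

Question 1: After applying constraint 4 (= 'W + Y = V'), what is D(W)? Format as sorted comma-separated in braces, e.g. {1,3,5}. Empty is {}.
Answer: {}

Derivation:
Constraint 1 (Y != W) on D(Y)={2,3,4,5} D(W)={2,3,5}: no change
Constraint 2 (W < V) on D(W)={2,3,5} D(V)={2,3,4,5,6}: V {2,3,4,5,6}->{3,4,5,6}
Constraint 3 (V + Y = W) on D(V)={3,4,5,6} D(Y)={2,3,4,5} D(W)={2,3,5}: V {3,4,5,6}->{3}; Y {2,3,4,5}->{2}; W {2,3,5}->{5}
Constraint 4 (W + Y = V) on D(W)={5} D(Y)={2} D(V)={3}: W {5}->{}; Y {2}->{}; V {3}->{}
So after constraint 4: D(W) = {}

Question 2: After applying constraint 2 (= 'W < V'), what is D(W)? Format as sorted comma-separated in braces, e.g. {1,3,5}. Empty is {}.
Answer: {2,3,5}

Derivation:
Constraint 1 (Y != W) on D(Y)={2,3,4,5} D(W)={2,3,5}: no change
Constraint 2 (W < V) on D(W)={2,3,5} D(V)={2,3,4,5,6}: V {2,3,4,5,6}->{3,4,5,6}
So after constraint 2: D(W) = {2,3,5}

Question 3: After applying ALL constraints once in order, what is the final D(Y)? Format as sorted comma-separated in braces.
Constraint 1 (Y != W) on D(Y)={2,3,4,5} D(W)={2,3,5}: no change
Constraint 2 (W < V) on D(W)={2,3,5} D(V)={2,3,4,5,6}: V {2,3,4,5,6}->{3,4,5,6}
Constraint 3 (V + Y = W) on D(V)={3,4,5,6} D(Y)={2,3,4,5} D(W)={2,3,5}: V {3,4,5,6}->{3}; Y {2,3,4,5}->{2}; W {2,3,5}->{5}
Constraint 4 (W + Y = V) on D(W)={5} D(Y)={2} D(V)={3}: W {5}->{}; Y {2}->{}; V {3}->{}
So after all 4 constraints: D(Y) = {}

Answer: {}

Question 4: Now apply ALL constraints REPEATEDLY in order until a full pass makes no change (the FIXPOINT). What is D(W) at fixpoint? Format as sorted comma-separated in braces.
Answer: {}

Derivation:
pass 0 (initial): D(W)={2,3,5}
pass 1: V {2,3,4,5,6}->{}; W {2,3,5}->{}; Y {2,3,4,5}->{}
pass 2: no change
Fixpoint after 2 passes: D(W) = {}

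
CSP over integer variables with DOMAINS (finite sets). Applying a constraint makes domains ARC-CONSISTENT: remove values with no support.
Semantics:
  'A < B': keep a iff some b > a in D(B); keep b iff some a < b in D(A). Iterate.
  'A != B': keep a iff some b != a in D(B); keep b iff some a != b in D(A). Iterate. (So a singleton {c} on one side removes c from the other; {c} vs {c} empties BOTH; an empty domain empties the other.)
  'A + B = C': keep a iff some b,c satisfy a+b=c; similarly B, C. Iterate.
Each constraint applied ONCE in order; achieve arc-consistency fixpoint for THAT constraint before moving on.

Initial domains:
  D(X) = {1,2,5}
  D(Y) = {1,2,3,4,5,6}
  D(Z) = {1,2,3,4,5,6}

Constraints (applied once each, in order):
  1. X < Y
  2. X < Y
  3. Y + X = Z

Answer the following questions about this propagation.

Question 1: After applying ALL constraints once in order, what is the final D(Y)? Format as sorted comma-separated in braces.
Answer: {2,3,4,5}

Derivation:
Constraint 1 (X < Y) on D(X)={1,2,5} D(Y)={1,2,3,4,5,6}: Y {1,2,3,4,5,6}->{2,3,4,5,6}
Constraint 2 (X < Y) on D(X)={1,2,5} D(Y)={2,3,4,5,6}: no change
Constraint 3 (Y + X = Z) on D(Y)={2,3,4,5,6} D(X)={1,2,5} D(Z)={1,2,3,4,5,6}: Y {2,3,4,5,6}->{2,3,4,5}; X {1,2,5}->{1,2}; Z {1,2,3,4,5,6}->{3,4,5,6}
So after all 3 constraints: D(Y) = {2,3,4,5}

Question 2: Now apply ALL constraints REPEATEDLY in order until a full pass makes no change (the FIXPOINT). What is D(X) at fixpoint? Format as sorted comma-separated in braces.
pass 0 (initial): D(X)={1,2,5}
pass 1: X {1,2,5}->{1,2}; Y {1,2,3,4,5,6}->{2,3,4,5}; Z {1,2,3,4,5,6}->{3,4,5,6}
pass 2: no change
Fixpoint after 2 passes: D(X) = {1,2}

Answer: {1,2}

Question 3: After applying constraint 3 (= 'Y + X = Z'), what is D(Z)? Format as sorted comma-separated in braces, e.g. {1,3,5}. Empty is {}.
Answer: {3,4,5,6}

Derivation:
Constraint 1 (X < Y) on D(X)={1,2,5} D(Y)={1,2,3,4,5,6}: Y {1,2,3,4,5,6}->{2,3,4,5,6}
Constraint 2 (X < Y) on D(X)={1,2,5} D(Y)={2,3,4,5,6}: no change
Constraint 3 (Y + X = Z) on D(Y)={2,3,4,5,6} D(X)={1,2,5} D(Z)={1,2,3,4,5,6}: Y {2,3,4,5,6}->{2,3,4,5}; X {1,2,5}->{1,2}; Z {1,2,3,4,5,6}->{3,4,5,6}
So after constraint 3: D(Z) = {3,4,5,6}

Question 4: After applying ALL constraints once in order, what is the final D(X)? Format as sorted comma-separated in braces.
Constraint 1 (X < Y) on D(X)={1,2,5} D(Y)={1,2,3,4,5,6}: Y {1,2,3,4,5,6}->{2,3,4,5,6}
Constraint 2 (X < Y) on D(X)={1,2,5} D(Y)={2,3,4,5,6}: no change
Constraint 3 (Y + X = Z) on D(Y)={2,3,4,5,6} D(X)={1,2,5} D(Z)={1,2,3,4,5,6}: Y {2,3,4,5,6}->{2,3,4,5}; X {1,2,5}->{1,2}; Z {1,2,3,4,5,6}->{3,4,5,6}
So after all 3 constraints: D(X) = {1,2}

Answer: {1,2}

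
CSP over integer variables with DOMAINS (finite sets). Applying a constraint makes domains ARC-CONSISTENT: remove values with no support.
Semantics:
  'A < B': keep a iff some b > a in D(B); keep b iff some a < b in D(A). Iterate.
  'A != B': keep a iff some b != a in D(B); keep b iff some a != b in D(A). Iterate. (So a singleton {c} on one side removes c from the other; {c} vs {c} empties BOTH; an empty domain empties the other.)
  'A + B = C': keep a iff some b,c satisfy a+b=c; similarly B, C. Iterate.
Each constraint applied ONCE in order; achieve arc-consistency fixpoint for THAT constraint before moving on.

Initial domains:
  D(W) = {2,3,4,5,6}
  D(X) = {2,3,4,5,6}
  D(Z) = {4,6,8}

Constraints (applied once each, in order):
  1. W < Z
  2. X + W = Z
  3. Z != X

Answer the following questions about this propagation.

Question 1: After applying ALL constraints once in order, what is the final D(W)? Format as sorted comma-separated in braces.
Answer: {2,3,4,5,6}

Derivation:
Constraint 1 (W < Z) on D(W)={2,3,4,5,6} D(Z)={4,6,8}: no change
Constraint 2 (X + W = Z) on D(X)={2,3,4,5,6} D(W)={2,3,4,5,6} D(Z)={4,6,8}: no change
Constraint 3 (Z != X) on D(Z)={4,6,8} D(X)={2,3,4,5,6}: no change
So after all 3 constraints: D(W) = {2,3,4,5,6}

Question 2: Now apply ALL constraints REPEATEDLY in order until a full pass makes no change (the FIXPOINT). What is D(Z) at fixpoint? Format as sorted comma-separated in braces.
Answer: {4,6,8}

Derivation:
pass 0 (initial): D(Z)={4,6,8}
pass 1: no change
Fixpoint after 1 passes: D(Z) = {4,6,8}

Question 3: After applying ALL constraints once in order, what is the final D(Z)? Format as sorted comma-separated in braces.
Constraint 1 (W < Z) on D(W)={2,3,4,5,6} D(Z)={4,6,8}: no change
Constraint 2 (X + W = Z) on D(X)={2,3,4,5,6} D(W)={2,3,4,5,6} D(Z)={4,6,8}: no change
Constraint 3 (Z != X) on D(Z)={4,6,8} D(X)={2,3,4,5,6}: no change
So after all 3 constraints: D(Z) = {4,6,8}

Answer: {4,6,8}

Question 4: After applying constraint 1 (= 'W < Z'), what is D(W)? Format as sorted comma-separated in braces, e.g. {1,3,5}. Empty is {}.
Answer: {2,3,4,5,6}

Derivation:
Constraint 1 (W < Z) on D(W)={2,3,4,5,6} D(Z)={4,6,8}: no change
So after constraint 1: D(W) = {2,3,4,5,6}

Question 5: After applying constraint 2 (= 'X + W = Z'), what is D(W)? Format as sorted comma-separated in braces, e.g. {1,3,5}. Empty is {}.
Constraint 1 (W < Z) on D(W)={2,3,4,5,6} D(Z)={4,6,8}: no change
Constraint 2 (X + W = Z) on D(X)={2,3,4,5,6} D(W)={2,3,4,5,6} D(Z)={4,6,8}: no change
So after constraint 2: D(W) = {2,3,4,5,6}

Answer: {2,3,4,5,6}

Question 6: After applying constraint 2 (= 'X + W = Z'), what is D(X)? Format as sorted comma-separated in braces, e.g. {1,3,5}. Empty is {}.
Constraint 1 (W < Z) on D(W)={2,3,4,5,6} D(Z)={4,6,8}: no change
Constraint 2 (X + W = Z) on D(X)={2,3,4,5,6} D(W)={2,3,4,5,6} D(Z)={4,6,8}: no change
So after constraint 2: D(X) = {2,3,4,5,6}

Answer: {2,3,4,5,6}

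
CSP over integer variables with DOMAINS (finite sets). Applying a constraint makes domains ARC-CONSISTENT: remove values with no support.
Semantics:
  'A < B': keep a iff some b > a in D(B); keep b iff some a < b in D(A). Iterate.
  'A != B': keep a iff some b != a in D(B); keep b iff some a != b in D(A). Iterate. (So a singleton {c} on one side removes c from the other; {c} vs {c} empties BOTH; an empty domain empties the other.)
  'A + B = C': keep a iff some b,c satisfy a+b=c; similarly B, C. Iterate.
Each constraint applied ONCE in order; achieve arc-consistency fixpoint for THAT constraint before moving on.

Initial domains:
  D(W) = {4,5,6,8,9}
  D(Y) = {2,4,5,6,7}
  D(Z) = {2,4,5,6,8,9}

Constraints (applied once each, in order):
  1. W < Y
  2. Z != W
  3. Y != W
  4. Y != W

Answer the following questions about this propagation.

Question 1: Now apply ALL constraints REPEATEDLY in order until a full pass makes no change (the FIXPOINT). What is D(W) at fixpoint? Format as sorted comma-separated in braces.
pass 0 (initial): D(W)={4,5,6,8,9}
pass 1: W {4,5,6,8,9}->{4,5,6}; Y {2,4,5,6,7}->{5,6,7}
pass 2: no change
Fixpoint after 2 passes: D(W) = {4,5,6}

Answer: {4,5,6}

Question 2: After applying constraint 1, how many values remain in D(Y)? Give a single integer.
Constraint 1 (W < Y) on D(W)={4,5,6,8,9} D(Y)={2,4,5,6,7}: W {4,5,6,8,9}->{4,5,6}; Y {2,4,5,6,7}->{5,6,7}
So after constraint 1: D(Y)={5,6,7}, size = 3

Answer: 3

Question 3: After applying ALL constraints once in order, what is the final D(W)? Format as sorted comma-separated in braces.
Constraint 1 (W < Y) on D(W)={4,5,6,8,9} D(Y)={2,4,5,6,7}: W {4,5,6,8,9}->{4,5,6}; Y {2,4,5,6,7}->{5,6,7}
Constraint 2 (Z != W) on D(Z)={2,4,5,6,8,9} D(W)={4,5,6}: no change
Constraint 3 (Y != W) on D(Y)={5,6,7} D(W)={4,5,6}: no change
Constraint 4 (Y != W) on D(Y)={5,6,7} D(W)={4,5,6}: no change
So after all 4 constraints: D(W) = {4,5,6}

Answer: {4,5,6}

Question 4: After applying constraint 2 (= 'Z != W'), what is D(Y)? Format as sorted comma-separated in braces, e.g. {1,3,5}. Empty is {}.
Answer: {5,6,7}

Derivation:
Constraint 1 (W < Y) on D(W)={4,5,6,8,9} D(Y)={2,4,5,6,7}: W {4,5,6,8,9}->{4,5,6}; Y {2,4,5,6,7}->{5,6,7}
Constraint 2 (Z != W) on D(Z)={2,4,5,6,8,9} D(W)={4,5,6}: no change
So after constraint 2: D(Y) = {5,6,7}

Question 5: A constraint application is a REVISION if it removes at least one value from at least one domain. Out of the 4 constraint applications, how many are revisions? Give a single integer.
Constraint 1 (W < Y) on D(W)={4,5,6,8,9} D(Y)={2,4,5,6,7}: W {4,5,6,8,9}->{4,5,6}; Y {2,4,5,6,7}->{5,6,7} => REVISION
Constraint 2 (Z != W) on D(Z)={2,4,5,6,8,9} D(W)={4,5,6}: no change => not a revision
Constraint 3 (Y != W) on D(Y)={5,6,7} D(W)={4,5,6}: no change => not a revision
Constraint 4 (Y != W) on D(Y)={5,6,7} D(W)={4,5,6}: no change => not a revision
Total revisions = 1

Answer: 1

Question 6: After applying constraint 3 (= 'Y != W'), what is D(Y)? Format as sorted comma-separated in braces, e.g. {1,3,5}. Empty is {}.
Constraint 1 (W < Y) on D(W)={4,5,6,8,9} D(Y)={2,4,5,6,7}: W {4,5,6,8,9}->{4,5,6}; Y {2,4,5,6,7}->{5,6,7}
Constraint 2 (Z != W) on D(Z)={2,4,5,6,8,9} D(W)={4,5,6}: no change
Constraint 3 (Y != W) on D(Y)={5,6,7} D(W)={4,5,6}: no change
So after constraint 3: D(Y) = {5,6,7}

Answer: {5,6,7}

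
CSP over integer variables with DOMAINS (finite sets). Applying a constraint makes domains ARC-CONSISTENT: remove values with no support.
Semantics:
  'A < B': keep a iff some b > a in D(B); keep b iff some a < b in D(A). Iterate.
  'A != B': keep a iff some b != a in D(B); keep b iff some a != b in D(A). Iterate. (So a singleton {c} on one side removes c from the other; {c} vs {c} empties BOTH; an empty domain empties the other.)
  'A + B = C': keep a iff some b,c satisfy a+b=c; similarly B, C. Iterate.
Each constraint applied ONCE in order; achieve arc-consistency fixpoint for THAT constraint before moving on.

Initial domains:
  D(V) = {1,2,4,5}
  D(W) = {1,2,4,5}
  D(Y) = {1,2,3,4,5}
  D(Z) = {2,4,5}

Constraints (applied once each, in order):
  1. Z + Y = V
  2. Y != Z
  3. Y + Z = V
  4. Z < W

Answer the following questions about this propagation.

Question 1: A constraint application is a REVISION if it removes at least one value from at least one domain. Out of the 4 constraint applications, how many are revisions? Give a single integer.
Constraint 1 (Z + Y = V) on D(Z)={2,4,5} D(Y)={1,2,3,4,5} D(V)={1,2,4,5}: Z {2,4,5}->{2,4}; Y {1,2,3,4,5}->{1,2,3}; V {1,2,4,5}->{4,5} => REVISION
Constraint 2 (Y != Z) on D(Y)={1,2,3} D(Z)={2,4}: no change => not a revision
Constraint 3 (Y + Z = V) on D(Y)={1,2,3} D(Z)={2,4} D(V)={4,5}: no change => not a revision
Constraint 4 (Z < W) on D(Z)={2,4} D(W)={1,2,4,5}: W {1,2,4,5}->{4,5} => REVISION
Total revisions = 2

Answer: 2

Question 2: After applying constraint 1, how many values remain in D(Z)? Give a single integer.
Answer: 2

Derivation:
Constraint 1 (Z + Y = V) on D(Z)={2,4,5} D(Y)={1,2,3,4,5} D(V)={1,2,4,5}: Z {2,4,5}->{2,4}; Y {1,2,3,4,5}->{1,2,3}; V {1,2,4,5}->{4,5}
So after constraint 1: D(Z)={2,4}, size = 2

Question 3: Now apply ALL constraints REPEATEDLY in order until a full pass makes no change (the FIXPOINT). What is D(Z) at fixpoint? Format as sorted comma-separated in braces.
Answer: {2,4}

Derivation:
pass 0 (initial): D(Z)={2,4,5}
pass 1: V {1,2,4,5}->{4,5}; W {1,2,4,5}->{4,5}; Y {1,2,3,4,5}->{1,2,3}; Z {2,4,5}->{2,4}
pass 2: no change
Fixpoint after 2 passes: D(Z) = {2,4}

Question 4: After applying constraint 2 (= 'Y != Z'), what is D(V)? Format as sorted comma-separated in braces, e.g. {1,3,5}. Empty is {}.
Constraint 1 (Z + Y = V) on D(Z)={2,4,5} D(Y)={1,2,3,4,5} D(V)={1,2,4,5}: Z {2,4,5}->{2,4}; Y {1,2,3,4,5}->{1,2,3}; V {1,2,4,5}->{4,5}
Constraint 2 (Y != Z) on D(Y)={1,2,3} D(Z)={2,4}: no change
So after constraint 2: D(V) = {4,5}

Answer: {4,5}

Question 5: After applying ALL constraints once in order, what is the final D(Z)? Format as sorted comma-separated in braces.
Constraint 1 (Z + Y = V) on D(Z)={2,4,5} D(Y)={1,2,3,4,5} D(V)={1,2,4,5}: Z {2,4,5}->{2,4}; Y {1,2,3,4,5}->{1,2,3}; V {1,2,4,5}->{4,5}
Constraint 2 (Y != Z) on D(Y)={1,2,3} D(Z)={2,4}: no change
Constraint 3 (Y + Z = V) on D(Y)={1,2,3} D(Z)={2,4} D(V)={4,5}: no change
Constraint 4 (Z < W) on D(Z)={2,4} D(W)={1,2,4,5}: W {1,2,4,5}->{4,5}
So after all 4 constraints: D(Z) = {2,4}

Answer: {2,4}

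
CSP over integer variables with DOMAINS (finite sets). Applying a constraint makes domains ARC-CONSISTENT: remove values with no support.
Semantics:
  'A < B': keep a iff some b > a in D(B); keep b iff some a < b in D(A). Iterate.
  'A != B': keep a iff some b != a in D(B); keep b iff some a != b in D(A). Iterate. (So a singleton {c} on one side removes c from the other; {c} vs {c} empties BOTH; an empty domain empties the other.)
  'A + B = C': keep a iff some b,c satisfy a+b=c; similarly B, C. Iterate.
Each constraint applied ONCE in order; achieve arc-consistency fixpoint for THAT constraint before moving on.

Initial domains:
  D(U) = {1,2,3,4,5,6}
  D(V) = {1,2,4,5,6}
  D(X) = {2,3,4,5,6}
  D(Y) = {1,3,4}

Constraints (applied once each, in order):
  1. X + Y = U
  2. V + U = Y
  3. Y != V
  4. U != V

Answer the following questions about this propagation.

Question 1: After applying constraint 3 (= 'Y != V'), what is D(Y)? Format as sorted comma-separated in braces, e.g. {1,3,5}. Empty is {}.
Constraint 1 (X + Y = U) on D(X)={2,3,4,5,6} D(Y)={1,3,4} D(U)={1,2,3,4,5,6}: X {2,3,4,5,6}->{2,3,4,5}; U {1,2,3,4,5,6}->{3,4,5,6}
Constraint 2 (V + U = Y) on D(V)={1,2,4,5,6} D(U)={3,4,5,6} D(Y)={1,3,4}: V {1,2,4,5,6}->{1}; U {3,4,5,6}->{3}; Y {1,3,4}->{4}
Constraint 3 (Y != V) on D(Y)={4} D(V)={1}: no change
So after constraint 3: D(Y) = {4}

Answer: {4}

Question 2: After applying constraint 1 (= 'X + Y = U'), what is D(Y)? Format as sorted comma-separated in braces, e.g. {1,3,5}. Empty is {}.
Answer: {1,3,4}

Derivation:
Constraint 1 (X + Y = U) on D(X)={2,3,4,5,6} D(Y)={1,3,4} D(U)={1,2,3,4,5,6}: X {2,3,4,5,6}->{2,3,4,5}; U {1,2,3,4,5,6}->{3,4,5,6}
So after constraint 1: D(Y) = {1,3,4}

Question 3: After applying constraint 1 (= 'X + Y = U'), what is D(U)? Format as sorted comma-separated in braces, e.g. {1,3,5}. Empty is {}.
Answer: {3,4,5,6}

Derivation:
Constraint 1 (X + Y = U) on D(X)={2,3,4,5,6} D(Y)={1,3,4} D(U)={1,2,3,4,5,6}: X {2,3,4,5,6}->{2,3,4,5}; U {1,2,3,4,5,6}->{3,4,5,6}
So after constraint 1: D(U) = {3,4,5,6}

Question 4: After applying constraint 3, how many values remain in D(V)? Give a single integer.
Answer: 1

Derivation:
Constraint 1 (X + Y = U) on D(X)={2,3,4,5,6} D(Y)={1,3,4} D(U)={1,2,3,4,5,6}: X {2,3,4,5,6}->{2,3,4,5}; U {1,2,3,4,5,6}->{3,4,5,6}
Constraint 2 (V + U = Y) on D(V)={1,2,4,5,6} D(U)={3,4,5,6} D(Y)={1,3,4}: V {1,2,4,5,6}->{1}; U {3,4,5,6}->{3}; Y {1,3,4}->{4}
Constraint 3 (Y != V) on D(Y)={4} D(V)={1}: no change
So after constraint 3: D(V)={1}, size = 1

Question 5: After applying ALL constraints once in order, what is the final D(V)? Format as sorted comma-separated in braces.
Constraint 1 (X + Y = U) on D(X)={2,3,4,5,6} D(Y)={1,3,4} D(U)={1,2,3,4,5,6}: X {2,3,4,5,6}->{2,3,4,5}; U {1,2,3,4,5,6}->{3,4,5,6}
Constraint 2 (V + U = Y) on D(V)={1,2,4,5,6} D(U)={3,4,5,6} D(Y)={1,3,4}: V {1,2,4,5,6}->{1}; U {3,4,5,6}->{3}; Y {1,3,4}->{4}
Constraint 3 (Y != V) on D(Y)={4} D(V)={1}: no change
Constraint 4 (U != V) on D(U)={3} D(V)={1}: no change
So after all 4 constraints: D(V) = {1}

Answer: {1}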